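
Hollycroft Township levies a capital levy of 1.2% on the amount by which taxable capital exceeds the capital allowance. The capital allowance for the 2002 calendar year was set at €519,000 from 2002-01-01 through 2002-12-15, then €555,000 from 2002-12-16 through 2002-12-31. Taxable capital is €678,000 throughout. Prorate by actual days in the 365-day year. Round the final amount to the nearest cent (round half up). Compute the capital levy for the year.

2002-01-01 to 2002-12-15: 349 days, exemption €519,000 → (€678,000 − €519,000) × 1.2% × 349/365 = €1,824.3616
2002-12-16 to 2002-12-31: 16 days, exemption €555,000 → (€678,000 − €555,000) × 1.2% × 16/365 = €64.7014
Total = €1,889.0630

€1,889.06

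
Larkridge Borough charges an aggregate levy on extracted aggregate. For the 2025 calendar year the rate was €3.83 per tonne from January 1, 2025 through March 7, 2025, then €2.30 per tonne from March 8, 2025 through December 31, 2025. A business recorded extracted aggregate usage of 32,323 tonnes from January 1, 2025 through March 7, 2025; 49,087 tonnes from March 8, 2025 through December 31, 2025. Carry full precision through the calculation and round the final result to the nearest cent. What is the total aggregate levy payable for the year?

€236,697.19

January 1 – March 7, 2025: 32,323 tonnes at €3.83/tonne → €123,797.09
March 8 – December 31, 2025: 49,087 tonnes at €2.30/tonne → €112,900.10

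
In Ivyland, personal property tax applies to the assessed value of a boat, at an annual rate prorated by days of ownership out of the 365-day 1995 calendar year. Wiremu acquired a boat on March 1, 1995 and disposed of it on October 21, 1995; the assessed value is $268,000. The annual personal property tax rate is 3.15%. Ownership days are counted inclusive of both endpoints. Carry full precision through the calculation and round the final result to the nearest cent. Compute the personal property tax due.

Days held (March 1 – October 21, 1995): 235 out of 365
Tax = $268,000 × 3.15% × 235/365 = $5,435.2603

$5,435.26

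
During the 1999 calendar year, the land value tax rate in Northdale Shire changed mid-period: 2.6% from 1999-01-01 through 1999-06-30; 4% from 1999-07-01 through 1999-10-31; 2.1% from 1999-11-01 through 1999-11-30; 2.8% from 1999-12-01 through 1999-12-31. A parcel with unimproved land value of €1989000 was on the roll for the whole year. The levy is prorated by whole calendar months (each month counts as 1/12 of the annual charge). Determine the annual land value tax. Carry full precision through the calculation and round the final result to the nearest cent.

€60498.75

1999-01-01 to 1999-06-30: 6 months at 2.6% → €1989000 × 2.6% × 6/12 = €25857.0000
1999-07-01 to 1999-10-31: 4 months at 4% → €1989000 × 4% × 4/12 = €26520.0000
1999-11-01 to 1999-11-30: 1 month at 2.1% → €1989000 × 2.1% × 1/12 = €3480.7500
1999-12-01 to 1999-12-31: 1 month at 2.8% → €1989000 × 2.8% × 1/12 = €4641.0000
Total = €60498.7500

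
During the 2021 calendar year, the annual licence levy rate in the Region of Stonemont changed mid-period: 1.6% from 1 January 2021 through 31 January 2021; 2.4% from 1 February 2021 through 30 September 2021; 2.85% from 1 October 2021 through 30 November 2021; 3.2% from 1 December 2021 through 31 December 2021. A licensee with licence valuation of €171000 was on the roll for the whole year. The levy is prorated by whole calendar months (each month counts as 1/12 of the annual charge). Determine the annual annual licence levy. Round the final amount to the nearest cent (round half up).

1 January – 31 January 2021: 1 month at 1.6% → €171000 × 1.6% × 1/12 = €228.0000
1 February – 30 September 2021: 8 months at 2.4% → €171000 × 2.4% × 8/12 = €2736.0000
1 October – 30 November 2021: 2 months at 2.85% → €171000 × 2.85% × 2/12 = €812.2500
1 December – 31 December 2021: 1 month at 3.2% → €171000 × 3.2% × 1/12 = €456.0000
Total = €4232.2500

€4232.25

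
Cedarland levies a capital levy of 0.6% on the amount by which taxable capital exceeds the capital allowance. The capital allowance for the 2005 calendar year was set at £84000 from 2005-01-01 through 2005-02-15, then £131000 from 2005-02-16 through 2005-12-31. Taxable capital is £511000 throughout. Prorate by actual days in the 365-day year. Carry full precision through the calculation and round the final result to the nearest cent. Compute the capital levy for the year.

2005-01-01 to 2005-02-15: 46 days, exemption £84000 → (£511000 − £84000) × 0.6% × 46/365 = £322.8822
2005-02-16 to 2005-12-31: 319 days, exemption £131000 → (£511000 − £131000) × 0.6% × 319/365 = £1992.6575
Total = £2315.5397

£2315.54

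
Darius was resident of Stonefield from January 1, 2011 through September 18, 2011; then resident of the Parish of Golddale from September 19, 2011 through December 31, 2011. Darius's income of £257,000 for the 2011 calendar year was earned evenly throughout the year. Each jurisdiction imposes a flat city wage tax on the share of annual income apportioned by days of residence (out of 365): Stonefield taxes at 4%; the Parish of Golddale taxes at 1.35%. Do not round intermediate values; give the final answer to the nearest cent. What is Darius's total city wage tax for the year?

Stonefield, January 1 – September 18, 2011: 261 days → £257,000 × 4% × 261/365 = £7,350.9041
The Parish of Golddale, September 19 – December 31, 2011: 104 days → £257,000 × 1.35% × 104/365 = £988.5699
Total = £8,339.4740

£8,339.47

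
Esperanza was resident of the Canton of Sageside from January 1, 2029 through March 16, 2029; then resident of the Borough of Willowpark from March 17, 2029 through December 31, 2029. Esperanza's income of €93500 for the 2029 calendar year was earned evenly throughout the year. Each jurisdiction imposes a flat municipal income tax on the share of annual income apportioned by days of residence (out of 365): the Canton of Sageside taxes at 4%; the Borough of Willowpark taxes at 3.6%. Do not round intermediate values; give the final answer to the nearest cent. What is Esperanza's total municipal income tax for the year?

€3442.85

The Canton of Sageside, January 1 – March 16, 2029: 75 days → €93500 × 4% × 75/365 = €768.4932
The Borough of Willowpark, March 17 – December 31, 2029: 290 days → €93500 × 3.6% × 290/365 = €2674.3562
Total = €3442.8493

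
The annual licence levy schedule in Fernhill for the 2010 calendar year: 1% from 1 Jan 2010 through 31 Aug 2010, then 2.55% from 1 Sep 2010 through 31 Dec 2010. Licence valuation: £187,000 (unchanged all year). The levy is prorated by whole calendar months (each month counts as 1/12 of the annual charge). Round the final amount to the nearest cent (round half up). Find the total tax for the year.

£2,836.17

1 Jan – 31 Aug 2010: 8 months at 1% → £187,000 × 1% × 8/12 = £1,246.6667
1 Sep – 31 Dec 2010: 4 months at 2.55% → £187,000 × 2.55% × 4/12 = £1,589.5000
Total = £2,836.1667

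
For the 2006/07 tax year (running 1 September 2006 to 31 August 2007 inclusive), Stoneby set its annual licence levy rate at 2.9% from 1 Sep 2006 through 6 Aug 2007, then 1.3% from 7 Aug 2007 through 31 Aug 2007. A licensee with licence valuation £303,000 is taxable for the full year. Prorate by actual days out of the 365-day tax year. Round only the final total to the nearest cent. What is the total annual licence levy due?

£8,454.95

1 Sep 2006 – 6 Aug 2007: 340 days at 2.9% → £303,000 × 2.9% × 340/365 = £8,185.1507
7 Aug – 31 Aug 2007: 25 days at 1.3% → £303,000 × 1.3% × 25/365 = £269.7945
Total = £8,454.9452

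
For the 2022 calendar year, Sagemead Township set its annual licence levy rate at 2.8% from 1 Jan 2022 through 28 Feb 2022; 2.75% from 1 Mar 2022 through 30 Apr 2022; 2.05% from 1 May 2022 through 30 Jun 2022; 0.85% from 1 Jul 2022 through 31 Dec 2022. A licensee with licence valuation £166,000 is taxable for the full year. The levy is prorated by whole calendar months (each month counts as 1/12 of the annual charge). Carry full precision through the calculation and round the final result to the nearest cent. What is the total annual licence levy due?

1 Jan – 28 Feb 2022: 2 months at 2.8% → £166,000 × 2.8% × 2/12 = £774.6667
1 Mar – 30 Apr 2022: 2 months at 2.75% → £166,000 × 2.75% × 2/12 = £760.8333
1 May – 30 Jun 2022: 2 months at 2.05% → £166,000 × 2.05% × 2/12 = £567.1667
1 Jul – 31 Dec 2022: 6 months at 0.85% → £166,000 × 0.85% × 6/12 = £705.5000
Total = £2,808.1667

£2,808.17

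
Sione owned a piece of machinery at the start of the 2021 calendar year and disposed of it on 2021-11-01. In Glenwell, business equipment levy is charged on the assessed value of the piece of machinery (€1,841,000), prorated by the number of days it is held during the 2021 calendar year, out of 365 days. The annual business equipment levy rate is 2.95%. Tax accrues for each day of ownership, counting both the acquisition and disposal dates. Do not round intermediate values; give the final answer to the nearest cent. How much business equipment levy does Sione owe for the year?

€45,381.91

Days held (2021-01-01 to 2021-11-01): 305 out of 365
Tax = €1,841,000 × 2.95% × 305/365 = €45,381.9110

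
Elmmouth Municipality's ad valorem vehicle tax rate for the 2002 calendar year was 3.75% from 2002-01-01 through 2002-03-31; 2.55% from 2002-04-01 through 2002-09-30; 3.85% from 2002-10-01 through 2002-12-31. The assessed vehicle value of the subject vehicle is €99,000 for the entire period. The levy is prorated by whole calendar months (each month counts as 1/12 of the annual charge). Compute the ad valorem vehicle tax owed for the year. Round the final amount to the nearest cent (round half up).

2002-01-01 to 2002-03-31: 3 months at 3.75% → €99,000 × 3.75% × 3/12 = €928.1250
2002-04-01 to 2002-09-30: 6 months at 2.55% → €99,000 × 2.55% × 6/12 = €1,262.2500
2002-10-01 to 2002-12-31: 3 months at 3.85% → €99,000 × 3.85% × 3/12 = €952.8750
Total = €3,143.2500

€3,143.25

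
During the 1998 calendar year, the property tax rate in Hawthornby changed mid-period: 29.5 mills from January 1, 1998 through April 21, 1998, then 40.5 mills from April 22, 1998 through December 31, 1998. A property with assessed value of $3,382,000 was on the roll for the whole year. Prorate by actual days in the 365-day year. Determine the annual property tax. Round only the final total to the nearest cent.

January 1 – April 21, 1998: 111 days at 29.5 mills → $3,382,000 × 2.95% × 111/365 = $30,340.7096
April 22 – December 31, 1998: 254 days at 40.5 mills → $3,382,000 × 4.05% × 254/365 = $95,316.8055
Total = $125,657.5151

$125,657.52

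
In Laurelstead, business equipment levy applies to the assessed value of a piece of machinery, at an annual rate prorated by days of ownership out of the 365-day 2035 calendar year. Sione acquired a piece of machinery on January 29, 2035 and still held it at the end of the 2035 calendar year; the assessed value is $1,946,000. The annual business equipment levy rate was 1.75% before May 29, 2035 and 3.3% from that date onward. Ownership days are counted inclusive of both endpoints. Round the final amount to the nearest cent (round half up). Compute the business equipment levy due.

January 29 – May 28, 2035: 120 days at 1.75% → $1,946,000 × 1.75% × 120/365 = $11,196.1644
May 29 – December 31, 2035: 217 days at 3.3% → $1,946,000 × 3.3% × 217/365 = $38,178.9205
Total = $49,375.0849

$49,375.08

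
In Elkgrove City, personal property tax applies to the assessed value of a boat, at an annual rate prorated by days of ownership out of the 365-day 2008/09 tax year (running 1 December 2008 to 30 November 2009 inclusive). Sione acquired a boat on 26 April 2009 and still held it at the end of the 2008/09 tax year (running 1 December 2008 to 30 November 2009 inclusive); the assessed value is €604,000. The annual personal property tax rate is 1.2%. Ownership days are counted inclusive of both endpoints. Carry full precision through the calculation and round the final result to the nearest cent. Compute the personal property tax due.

€4,348.80

Days held (26 April – 30 November 2009): 219 out of 365
Tax = €604,000 × 1.2% × 219/365 = €4,348.8000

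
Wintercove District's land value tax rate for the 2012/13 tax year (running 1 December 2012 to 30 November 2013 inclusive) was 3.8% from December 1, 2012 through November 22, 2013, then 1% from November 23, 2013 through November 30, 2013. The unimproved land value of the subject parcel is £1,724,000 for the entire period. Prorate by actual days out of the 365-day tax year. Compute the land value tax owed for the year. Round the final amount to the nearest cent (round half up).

December 1, 2012 – November 22, 2013: 357 days at 3.8% → £1,724,000 × 3.8% × 357/365 = £64,076.1205
November 23 – November 30, 2013: 8 days at 1% → £1,724,000 × 1% × 8/365 = £377.8630
Total = £64,453.9836

£64,453.98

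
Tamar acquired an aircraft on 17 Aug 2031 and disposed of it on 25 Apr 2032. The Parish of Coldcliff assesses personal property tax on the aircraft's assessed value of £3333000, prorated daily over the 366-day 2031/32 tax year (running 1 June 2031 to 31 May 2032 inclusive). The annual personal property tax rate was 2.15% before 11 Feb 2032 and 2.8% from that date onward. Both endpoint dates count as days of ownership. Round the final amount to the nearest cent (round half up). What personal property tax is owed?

£53974.57

17 Aug 2031 – 10 Feb 2032: 178 days at 2.15% → £3333000 × 2.15% × 178/366 = £34850.7951
11 Feb – 25 Apr 2032: 75 days at 2.8% → £3333000 × 2.8% × 75/366 = £19123.7705
Total = £53974.5656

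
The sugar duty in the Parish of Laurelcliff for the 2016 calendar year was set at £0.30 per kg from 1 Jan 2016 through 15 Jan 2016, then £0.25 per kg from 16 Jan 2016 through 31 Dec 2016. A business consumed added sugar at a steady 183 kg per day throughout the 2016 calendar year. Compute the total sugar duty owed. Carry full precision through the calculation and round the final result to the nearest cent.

£16881.75

1 Jan – 15 Jan 2016: 15 days × 183 kg/day = 2,745 kg at £0.30/kg → £823.50
16 Jan – 31 Dec 2016: 351 days × 183 kg/day = 64,233 kg at £0.25/kg → £16058.25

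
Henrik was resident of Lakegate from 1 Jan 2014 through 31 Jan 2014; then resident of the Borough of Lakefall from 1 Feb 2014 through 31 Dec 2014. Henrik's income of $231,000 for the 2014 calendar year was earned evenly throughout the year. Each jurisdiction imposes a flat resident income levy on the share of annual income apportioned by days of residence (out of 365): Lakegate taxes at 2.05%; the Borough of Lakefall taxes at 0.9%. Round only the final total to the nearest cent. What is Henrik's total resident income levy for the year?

Lakegate, 1 Jan – 31 Jan 2014: 31 days → $231,000 × 2.05% × 31/365 = $402.1932
The Borough of Lakefall, 1 Feb – 31 Dec 2014: 334 days → $231,000 × 0.9% × 334/365 = $1,902.4274
Total = $2,304.6205

$2,304.62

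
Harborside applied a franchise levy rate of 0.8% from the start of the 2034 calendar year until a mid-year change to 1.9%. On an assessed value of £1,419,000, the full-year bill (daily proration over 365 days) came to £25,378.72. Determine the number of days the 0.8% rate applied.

Let d = days at the first rate; then 365 − d days at the second rate.
£1,419,000 × [0.8%·d + 1.9%·(365−d)] / 365 = £25,378.72
Solving gives d = 37, so the new rate took effect on February 7, 2034.

37 days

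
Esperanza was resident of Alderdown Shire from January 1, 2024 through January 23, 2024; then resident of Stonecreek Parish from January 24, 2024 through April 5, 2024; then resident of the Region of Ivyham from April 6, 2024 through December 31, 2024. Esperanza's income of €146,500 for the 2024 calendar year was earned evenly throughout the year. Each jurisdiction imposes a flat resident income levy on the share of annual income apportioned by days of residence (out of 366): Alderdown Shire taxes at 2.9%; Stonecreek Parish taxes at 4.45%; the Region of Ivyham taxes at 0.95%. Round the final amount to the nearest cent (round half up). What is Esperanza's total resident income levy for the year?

€2,593.97

Alderdown Shire, January 1 – January 23, 2024: 23 days → €146,500 × 2.9% × 23/366 = €266.9822
Stonecreek Parish, January 24 – April 5, 2024: 73 days → €146,500 × 4.45% × 73/366 = €1,300.2876
The Region of Ivyham, April 6 – December 31, 2024: 270 days → €146,500 × 0.95% × 270/366 = €1,026.7008
Total = €2,593.9706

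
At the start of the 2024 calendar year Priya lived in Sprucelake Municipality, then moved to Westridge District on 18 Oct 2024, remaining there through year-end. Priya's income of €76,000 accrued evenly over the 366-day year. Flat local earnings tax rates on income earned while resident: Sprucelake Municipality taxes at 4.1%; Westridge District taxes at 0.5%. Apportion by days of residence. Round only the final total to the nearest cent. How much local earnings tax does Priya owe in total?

€2,555.34

Sprucelake Municipality, 1 Jan – 17 Oct 2024: 291 days → €76,000 × 4.1% × 291/366 = €2,477.4754
Westridge District, 18 Oct – 31 Dec 2024: 75 days → €76,000 × 0.5% × 75/366 = €77.8689
Total = €2,555.3443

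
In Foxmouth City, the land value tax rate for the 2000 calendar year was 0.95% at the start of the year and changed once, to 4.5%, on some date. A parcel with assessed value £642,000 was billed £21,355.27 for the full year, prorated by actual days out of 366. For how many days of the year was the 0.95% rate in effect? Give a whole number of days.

121 days

Let d = days at the first rate; then 366 − d days at the second rate.
£642,000 × [0.95%·d + 4.5%·(366−d)] / 366 = £21,355.27
Solving gives d = 121, so the new rate took effect on 1 May 2000.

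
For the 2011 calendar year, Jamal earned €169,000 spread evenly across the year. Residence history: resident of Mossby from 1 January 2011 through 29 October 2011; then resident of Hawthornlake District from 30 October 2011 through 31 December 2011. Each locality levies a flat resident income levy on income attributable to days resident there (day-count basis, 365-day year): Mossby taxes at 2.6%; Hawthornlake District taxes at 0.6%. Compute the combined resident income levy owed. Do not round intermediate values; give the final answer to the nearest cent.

Mossby, 1 January – 29 October 2011: 302 days → €169,000 × 2.6% × 302/365 = €3,635.5836
Hawthornlake District, 30 October – 31 December 2011: 63 days → €169,000 × 0.6% × 63/365 = €175.0192
Total = €3,810.6027

€3,810.60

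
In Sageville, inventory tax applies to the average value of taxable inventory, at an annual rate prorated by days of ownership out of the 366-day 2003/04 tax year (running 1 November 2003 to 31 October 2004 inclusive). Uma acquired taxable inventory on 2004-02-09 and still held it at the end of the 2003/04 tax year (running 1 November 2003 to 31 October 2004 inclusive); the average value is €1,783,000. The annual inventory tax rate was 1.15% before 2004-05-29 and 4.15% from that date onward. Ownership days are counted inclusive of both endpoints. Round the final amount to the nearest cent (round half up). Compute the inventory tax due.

€37,701.19

2004-02-09 to 2004-05-28: 110 days at 1.15% → €1,783,000 × 1.15% × 110/366 = €6,162.5546
2004-05-29 to 2004-10-31: 156 days at 4.15% → €1,783,000 × 4.15% × 156/366 = €31,538.6393
Total = €37,701.1940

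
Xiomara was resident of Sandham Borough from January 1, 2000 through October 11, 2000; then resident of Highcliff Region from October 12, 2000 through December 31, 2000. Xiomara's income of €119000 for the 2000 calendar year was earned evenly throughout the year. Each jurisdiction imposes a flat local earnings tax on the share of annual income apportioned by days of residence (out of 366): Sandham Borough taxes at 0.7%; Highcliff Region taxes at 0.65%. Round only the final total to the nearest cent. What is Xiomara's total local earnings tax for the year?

Sandham Borough, January 1 – October 11, 2000: 285 days → €119000 × 0.7% × 285/366 = €648.6475
Highcliff Region, October 12 – December 31, 2000: 81 days → €119000 × 0.65% × 81/366 = €171.1844
Total = €819.8320

€819.83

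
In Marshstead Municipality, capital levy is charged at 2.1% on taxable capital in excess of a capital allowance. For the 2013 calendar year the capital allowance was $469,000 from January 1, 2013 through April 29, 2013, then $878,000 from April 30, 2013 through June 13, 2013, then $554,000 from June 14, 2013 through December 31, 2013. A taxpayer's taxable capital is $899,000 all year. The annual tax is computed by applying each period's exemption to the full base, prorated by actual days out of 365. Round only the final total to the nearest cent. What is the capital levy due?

$6,988.11

January 1 – April 29, 2013: 119 days, exemption $469,000 → ($899,000 − $469,000) × 2.1% × 119/365 = $2,944.0274
April 30 – June 13, 2013: 45 days, exemption $878,000 → ($899,000 − $878,000) × 2.1% × 45/365 = $54.3699
June 14 – December 31, 2013: 201 days, exemption $554,000 → ($899,000 − $554,000) × 2.1% × 201/365 = $3,989.7123
Total = $6,988.1096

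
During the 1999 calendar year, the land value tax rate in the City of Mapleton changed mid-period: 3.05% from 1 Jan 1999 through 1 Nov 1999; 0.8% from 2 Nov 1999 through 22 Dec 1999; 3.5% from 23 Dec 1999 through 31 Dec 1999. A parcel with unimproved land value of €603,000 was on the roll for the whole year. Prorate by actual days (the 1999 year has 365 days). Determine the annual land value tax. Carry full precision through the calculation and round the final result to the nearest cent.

€16,562.68

1 Jan – 1 Nov 1999: 305 days at 3.05% → €603,000 × 3.05% × 305/365 = €15,368.2397
2 Nov – 22 Dec 1999: 51 days at 0.8% → €603,000 × 0.8% × 51/365 = €674.0384
23 Dec – 31 Dec 1999: 9 days at 3.5% → €603,000 × 3.5% × 9/365 = €520.3973
Total = €16,562.6753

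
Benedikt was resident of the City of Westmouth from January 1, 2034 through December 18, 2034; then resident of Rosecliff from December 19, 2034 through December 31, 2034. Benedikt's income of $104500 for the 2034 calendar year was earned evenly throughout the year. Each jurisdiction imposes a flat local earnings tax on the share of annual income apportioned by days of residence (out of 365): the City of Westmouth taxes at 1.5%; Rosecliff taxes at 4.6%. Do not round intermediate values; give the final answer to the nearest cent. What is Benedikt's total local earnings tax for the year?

The City of Westmouth, January 1 – December 18, 2034: 352 days → $104500 × 1.5% × 352/365 = $1511.6712
Rosecliff, December 19 – December 31, 2034: 13 days → $104500 × 4.6% × 13/365 = $171.2082
Total = $1682.8795

$1682.88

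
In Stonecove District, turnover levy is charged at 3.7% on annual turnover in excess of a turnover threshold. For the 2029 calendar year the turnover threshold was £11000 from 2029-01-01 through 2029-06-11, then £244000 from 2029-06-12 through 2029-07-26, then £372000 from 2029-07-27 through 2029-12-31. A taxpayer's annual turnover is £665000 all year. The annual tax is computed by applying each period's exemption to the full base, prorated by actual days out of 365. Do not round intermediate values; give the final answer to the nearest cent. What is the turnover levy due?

£17353.20

2029-01-01 to 2029-06-11: 162 days, exemption £11000 → (£665000 − £11000) × 3.7% × 162/365 = £10739.9342
2029-06-12 to 2029-07-26: 45 days, exemption £244000 → (£665000 − £244000) × 3.7% × 45/365 = £1920.4521
2029-07-27 to 2029-12-31: 158 days, exemption £372000 → (£665000 − £372000) × 3.7% × 158/365 = £4692.8164
Total = £17353.2027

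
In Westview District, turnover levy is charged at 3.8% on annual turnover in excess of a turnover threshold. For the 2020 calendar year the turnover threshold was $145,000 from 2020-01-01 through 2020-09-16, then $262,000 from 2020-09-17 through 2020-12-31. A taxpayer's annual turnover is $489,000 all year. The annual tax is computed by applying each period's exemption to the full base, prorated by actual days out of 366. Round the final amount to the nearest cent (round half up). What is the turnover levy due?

$11,784.36

2020-01-01 to 2020-09-16: 260 days, exemption $145,000 → ($489,000 − $145,000) × 3.8% × 260/366 = $9,286.1202
2020-09-17 to 2020-12-31: 106 days, exemption $262,000 → ($489,000 − $262,000) × 3.8% × 106/366 = $2,498.2404
Total = $11,784.3607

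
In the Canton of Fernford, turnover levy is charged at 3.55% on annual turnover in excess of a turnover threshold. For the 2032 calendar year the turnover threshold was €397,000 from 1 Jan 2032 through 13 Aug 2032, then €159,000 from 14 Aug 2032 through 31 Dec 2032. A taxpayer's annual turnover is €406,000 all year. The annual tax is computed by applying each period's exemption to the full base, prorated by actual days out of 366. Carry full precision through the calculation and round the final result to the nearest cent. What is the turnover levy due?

1 Jan – 13 Aug 2032: 226 days, exemption €397,000 → (€406,000 − €397,000) × 3.55% × 226/366 = €197.2869
14 Aug – 31 Dec 2032: 140 days, exemption €159,000 → (€406,000 − €159,000) × 3.55% × 140/366 = €3,354.0710
Total = €3,551.3579

€3,551.36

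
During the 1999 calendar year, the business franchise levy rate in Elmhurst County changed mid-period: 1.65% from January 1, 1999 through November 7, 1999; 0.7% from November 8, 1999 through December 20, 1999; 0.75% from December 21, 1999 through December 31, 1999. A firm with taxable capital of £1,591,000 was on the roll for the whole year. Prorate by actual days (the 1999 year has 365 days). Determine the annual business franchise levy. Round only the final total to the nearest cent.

January 1 – November 7, 1999: 311 days at 1.65% → £1,591,000 × 1.65% × 311/365 = £22,367.7164
November 8 – December 20, 1999: 43 days at 0.7% → £1,591,000 × 0.7% × 43/365 = £1,312.0301
December 21 – December 31, 1999: 11 days at 0.75% → £1,591,000 × 0.75% × 11/365 = £359.6096
Total = £24,039.3562

£24,039.36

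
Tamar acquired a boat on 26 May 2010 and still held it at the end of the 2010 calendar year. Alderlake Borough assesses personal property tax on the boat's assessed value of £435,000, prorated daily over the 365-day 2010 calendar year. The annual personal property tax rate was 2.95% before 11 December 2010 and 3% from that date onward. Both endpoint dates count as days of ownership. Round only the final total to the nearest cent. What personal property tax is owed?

26 May – 10 December 2010: 199 days at 2.95% → £435,000 × 2.95% × 199/365 = £6,996.3493
11 December – 31 December 2010: 21 days at 3% → £435,000 × 3% × 21/365 = £750.8219
Total = £7,747.1712

£7,747.17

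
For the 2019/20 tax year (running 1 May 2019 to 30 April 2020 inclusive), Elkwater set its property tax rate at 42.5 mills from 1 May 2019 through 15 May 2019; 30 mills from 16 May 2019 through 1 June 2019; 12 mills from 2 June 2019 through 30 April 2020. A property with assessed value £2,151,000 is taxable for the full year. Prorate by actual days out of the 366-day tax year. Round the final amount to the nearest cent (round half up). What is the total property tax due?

£30,299.13

1 May – 15 May 2019: 15 days at 42.5 mills → £2,151,000 × 4.25% × 15/366 = £3,746.6189
16 May – 1 June 2019: 17 days at 30 mills → £2,151,000 × 3% × 17/366 = £2,997.2951
2 June 2019 – 30 April 2020: 334 days at 12 mills → £2,151,000 × 1.2% × 334/366 = £23,555.2131
Total = £30,299.1270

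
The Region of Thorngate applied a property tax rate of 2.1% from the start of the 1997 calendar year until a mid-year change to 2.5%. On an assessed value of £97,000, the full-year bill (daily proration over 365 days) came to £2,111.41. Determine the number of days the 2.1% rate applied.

295 days

Let d = days at the first rate; then 365 − d days at the second rate.
£97,000 × [2.1%·d + 2.5%·(365−d)] / 365 = £2,111.41
Solving gives d = 295, so the new rate took effect on October 23, 1997.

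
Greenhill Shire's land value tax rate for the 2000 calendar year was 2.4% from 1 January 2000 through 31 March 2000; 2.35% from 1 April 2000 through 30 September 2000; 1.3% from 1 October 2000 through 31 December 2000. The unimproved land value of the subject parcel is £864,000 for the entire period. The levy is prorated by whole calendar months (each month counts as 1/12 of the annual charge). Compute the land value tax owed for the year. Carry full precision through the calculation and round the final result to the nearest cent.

£18,144.00

1 January – 31 March 2000: 3 months at 2.4% → £864,000 × 2.4% × 3/12 = £5,184.0000
1 April – 30 September 2000: 6 months at 2.35% → £864,000 × 2.35% × 6/12 = £10,152.0000
1 October – 31 December 2000: 3 months at 1.3% → £864,000 × 1.3% × 3/12 = £2,808.0000
Total = £18,144.0000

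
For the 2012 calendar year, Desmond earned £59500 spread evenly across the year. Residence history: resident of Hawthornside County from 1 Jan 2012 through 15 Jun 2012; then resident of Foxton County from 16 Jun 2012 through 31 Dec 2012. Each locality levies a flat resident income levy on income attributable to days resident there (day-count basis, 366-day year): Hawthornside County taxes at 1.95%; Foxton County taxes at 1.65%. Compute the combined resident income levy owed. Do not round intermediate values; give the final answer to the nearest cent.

Hawthornside County, 1 Jan – 15 Jun 2012: 167 days → £59500 × 1.95% × 167/366 = £529.4037
Foxton County, 16 Jun – 31 Dec 2012: 199 days → £59500 × 1.65% × 199/366 = £533.7930
Total = £1063.1967

£1063.20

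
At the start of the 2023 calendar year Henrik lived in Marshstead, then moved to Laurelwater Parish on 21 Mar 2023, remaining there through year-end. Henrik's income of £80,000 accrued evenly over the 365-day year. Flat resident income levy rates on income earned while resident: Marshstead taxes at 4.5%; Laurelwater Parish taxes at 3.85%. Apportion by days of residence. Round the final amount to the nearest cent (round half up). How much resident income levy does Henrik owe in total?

£3,192.55

Marshstead, 1 Jan – 20 Mar 2023: 79 days → £80,000 × 4.5% × 79/365 = £779.1781
Laurelwater Parish, 21 Mar – 31 Dec 2023: 286 days → £80,000 × 3.85% × 286/365 = £2,413.3699
Total = £3,192.5479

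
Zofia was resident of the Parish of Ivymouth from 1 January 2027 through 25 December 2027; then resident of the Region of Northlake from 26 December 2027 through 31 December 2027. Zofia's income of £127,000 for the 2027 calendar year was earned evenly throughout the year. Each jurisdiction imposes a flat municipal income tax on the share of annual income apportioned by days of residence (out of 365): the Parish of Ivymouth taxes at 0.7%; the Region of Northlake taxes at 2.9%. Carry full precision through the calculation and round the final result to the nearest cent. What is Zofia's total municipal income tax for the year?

£934.93

The Parish of Ivymouth, 1 January – 25 December 2027: 359 days → £127,000 × 0.7% × 359/365 = £874.3863
The Region of Northlake, 26 December – 31 December 2027: 6 days → £127,000 × 2.9% × 6/365 = £60.5425
Total = £934.9288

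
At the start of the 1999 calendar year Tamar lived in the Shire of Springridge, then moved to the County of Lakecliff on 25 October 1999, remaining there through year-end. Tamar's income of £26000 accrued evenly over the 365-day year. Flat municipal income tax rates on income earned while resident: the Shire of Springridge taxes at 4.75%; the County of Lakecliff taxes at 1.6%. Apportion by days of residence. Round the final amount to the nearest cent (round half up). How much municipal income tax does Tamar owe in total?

£1082.42

The Shire of Springridge, 1 January – 24 October 1999: 297 days → £26000 × 4.75% × 297/365 = £1004.9178
The County of Lakecliff, 25 October – 31 December 1999: 68 days → £26000 × 1.6% × 68/365 = £77.5014
Total = £1082.4192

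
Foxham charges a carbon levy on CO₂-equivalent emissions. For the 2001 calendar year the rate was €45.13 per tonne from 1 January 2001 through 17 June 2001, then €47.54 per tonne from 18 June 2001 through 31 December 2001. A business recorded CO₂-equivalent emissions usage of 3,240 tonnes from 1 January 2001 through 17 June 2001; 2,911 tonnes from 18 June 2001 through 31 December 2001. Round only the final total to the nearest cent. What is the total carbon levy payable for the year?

1 January – 17 June 2001: 3,240 tonnes at €45.13/tonne → €146,221.20
18 June – 31 December 2001: 2,911 tonnes at €47.54/tonne → €138,388.94

€284,610.14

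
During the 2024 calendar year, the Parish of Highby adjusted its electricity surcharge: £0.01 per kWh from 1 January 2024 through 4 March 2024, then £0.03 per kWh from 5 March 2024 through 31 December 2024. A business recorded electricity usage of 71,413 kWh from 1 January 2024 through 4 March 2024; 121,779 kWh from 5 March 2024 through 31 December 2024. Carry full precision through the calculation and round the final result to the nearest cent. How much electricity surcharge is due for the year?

£4,367.50

1 January – 4 March 2024: 71,413 kWh at £0.01/kWh → £714.13
5 March – 31 December 2024: 121,779 kWh at £0.03/kWh → £3,653.37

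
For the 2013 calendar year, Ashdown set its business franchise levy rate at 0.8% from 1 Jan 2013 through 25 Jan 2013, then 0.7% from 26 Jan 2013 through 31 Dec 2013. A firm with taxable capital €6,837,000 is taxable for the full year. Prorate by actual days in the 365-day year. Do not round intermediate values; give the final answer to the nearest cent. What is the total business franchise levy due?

1 Jan – 25 Jan 2013: 25 days at 0.8% → €6,837,000 × 0.8% × 25/365 = €3,746.3014
26 Jan – 31 Dec 2013: 340 days at 0.7% → €6,837,000 × 0.7% × 340/365 = €44,580.9863
Total = €48,327.2877

€48,327.29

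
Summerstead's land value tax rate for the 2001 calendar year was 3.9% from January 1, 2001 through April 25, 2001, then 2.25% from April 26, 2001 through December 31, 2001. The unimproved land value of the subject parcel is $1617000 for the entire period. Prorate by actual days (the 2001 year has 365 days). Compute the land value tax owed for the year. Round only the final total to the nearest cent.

$44788.68

January 1 – April 25, 2001: 115 days at 3.9% → $1617000 × 3.9% × 115/365 = $19869.1644
April 26 – December 31, 2001: 250 days at 2.25% → $1617000 × 2.25% × 250/365 = $24919.5205
Total = $44788.6849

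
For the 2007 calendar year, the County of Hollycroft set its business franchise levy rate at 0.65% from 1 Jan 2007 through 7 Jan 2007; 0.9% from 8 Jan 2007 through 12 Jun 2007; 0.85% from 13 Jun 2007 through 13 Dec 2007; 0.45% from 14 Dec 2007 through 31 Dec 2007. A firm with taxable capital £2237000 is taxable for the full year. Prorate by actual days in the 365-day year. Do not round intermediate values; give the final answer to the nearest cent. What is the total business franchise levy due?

£18965.47

1 Jan – 7 Jan 2007: 7 days at 0.65% → £2237000 × 0.65% × 7/365 = £278.8589
8 Jan – 12 Jun 2007: 156 days at 0.9% → £2237000 × 0.9% × 156/365 = £8604.7890
13 Jun – 13 Dec 2007: 184 days at 0.85% → £2237000 × 0.85% × 184/365 = £9585.3918
14 Dec – 31 Dec 2007: 18 days at 0.45% → £2237000 × 0.45% × 18/365 = £496.4301
Total = £18965.4699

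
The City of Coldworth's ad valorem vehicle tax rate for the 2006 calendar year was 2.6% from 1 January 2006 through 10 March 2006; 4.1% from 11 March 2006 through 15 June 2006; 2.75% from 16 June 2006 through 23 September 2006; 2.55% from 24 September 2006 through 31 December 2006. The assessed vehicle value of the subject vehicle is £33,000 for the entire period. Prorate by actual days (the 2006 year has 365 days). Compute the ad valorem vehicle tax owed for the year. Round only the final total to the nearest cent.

£998.63

1 January – 10 March 2006: 69 days at 2.6% → £33,000 × 2.6% × 69/365 = £162.1973
11 March – 15 June 2006: 97 days at 4.1% → £33,000 × 4.1% × 97/365 = £359.5644
16 June – 23 September 2006: 100 days at 2.75% → £33,000 × 2.75% × 100/365 = £248.6301
24 September – 31 December 2006: 99 days at 2.55% → £33,000 × 2.55% × 99/365 = £228.2425
Total = £998.6342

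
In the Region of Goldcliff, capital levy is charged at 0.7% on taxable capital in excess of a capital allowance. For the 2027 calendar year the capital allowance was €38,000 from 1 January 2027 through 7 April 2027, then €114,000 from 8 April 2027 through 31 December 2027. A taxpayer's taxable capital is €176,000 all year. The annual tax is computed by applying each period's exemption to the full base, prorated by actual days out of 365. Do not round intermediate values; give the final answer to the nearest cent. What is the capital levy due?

€575.38

1 January – 7 April 2027: 97 days, exemption €38,000 → (€176,000 − €38,000) × 0.7% × 97/365 = €256.7178
8 April – 31 December 2027: 268 days, exemption €114,000 → (€176,000 − €114,000) × 0.7% × 268/365 = €318.6630
Total = €575.3808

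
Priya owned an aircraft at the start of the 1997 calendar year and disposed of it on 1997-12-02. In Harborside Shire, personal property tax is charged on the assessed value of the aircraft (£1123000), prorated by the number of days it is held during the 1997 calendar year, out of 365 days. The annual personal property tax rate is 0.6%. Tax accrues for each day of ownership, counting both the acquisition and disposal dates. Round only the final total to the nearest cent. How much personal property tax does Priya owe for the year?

£6202.65

Days held (1997-01-01 to 1997-12-02): 336 out of 365
Tax = £1123000 × 0.6% × 336/365 = £6202.6521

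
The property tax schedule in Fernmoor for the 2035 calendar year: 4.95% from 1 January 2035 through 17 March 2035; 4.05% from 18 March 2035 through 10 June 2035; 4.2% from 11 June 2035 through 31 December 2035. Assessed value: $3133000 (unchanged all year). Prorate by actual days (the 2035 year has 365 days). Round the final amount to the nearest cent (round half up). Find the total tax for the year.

1 January – 17 March 2035: 76 days at 4.95% → $3133000 × 4.95% × 76/365 = $32291.3589
18 March – 10 June 2035: 85 days at 4.05% → $3133000 × 4.05% × 85/365 = $29548.9110
11 June – 31 December 2035: 204 days at 4.2% → $3133000 × 4.2% × 204/365 = $73543.9562
Total = $135384.2260

$135384.23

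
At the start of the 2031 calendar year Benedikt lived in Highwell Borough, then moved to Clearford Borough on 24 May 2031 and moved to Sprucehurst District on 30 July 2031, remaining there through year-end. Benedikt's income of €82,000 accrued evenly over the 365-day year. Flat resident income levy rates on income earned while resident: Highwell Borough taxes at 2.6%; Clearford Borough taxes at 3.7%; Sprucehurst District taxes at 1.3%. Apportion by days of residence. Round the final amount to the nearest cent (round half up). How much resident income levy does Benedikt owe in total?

Highwell Borough, 1 January – 23 May 2031: 143 days → €82,000 × 2.6% × 143/365 = €835.2767
Clearford Borough, 24 May – 29 July 2031: 67 days → €82,000 × 3.7% × 67/365 = €556.9260
Sprucehurst District, 30 July – 31 December 2031: 155 days → €82,000 × 1.3% × 155/365 = €452.6849
Total = €1,844.8877

€1,844.89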